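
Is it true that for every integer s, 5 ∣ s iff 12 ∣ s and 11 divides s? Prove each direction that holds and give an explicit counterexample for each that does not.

[⇒] This fails: take s = 5. Certainly 5 ∣ 5, but 12 ∤ 5.

[⇐] This fails: take s = 132. Both 12 ∣ 132 and 11 ∣ 132, yet 132 is not a multiple of 5 (since 132 = 26·5 + 2), so 5 ∤ 132.

Neither implication holds.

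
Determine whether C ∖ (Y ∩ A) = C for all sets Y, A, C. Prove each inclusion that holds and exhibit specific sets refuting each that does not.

Forward inclusion. Let x ∈ C ∖ (Y ∩ A). Then either x ∈ C and x ∉ Y, A; or x ∈ Y ∩ C and x ∉ A; or x ∈ A ∩ C and x ∉ Y. In each case x ∈ C, so C ∖ (Y ∩ A) ⊆ C.

Reverse inclusion. This inclusion fails. Take Y = {1}, A = {1}, C = {1}; then 1 ∈ C but 1 ∉ C ∖ (Y ∩ A).

(⊆) holds; (⊇) fails.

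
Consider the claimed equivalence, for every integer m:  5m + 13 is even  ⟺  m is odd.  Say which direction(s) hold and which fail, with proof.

Both implications hold.

Forward direction. Suppose 5m + 13 is even. Since 5 is odd, 5m and m have the same parity, so 5m + 13 ≡ m + 13 (mod 2). As 13 is odd, 5m + 13 is even exactly when m is odd. Thus m is odd.

Converse. Suppose m is odd; write m = 2j + 1. Then 5m + 13 = 5·(2j + 1) + 13 = 2·5j + 18, which is even.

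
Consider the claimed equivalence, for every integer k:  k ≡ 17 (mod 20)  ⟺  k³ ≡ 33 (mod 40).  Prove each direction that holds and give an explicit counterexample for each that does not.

[⇒] This fails: take k = 37. Then 37 ≡ 17 (mod 20), but 37³ = 50653 ≡ 13 (mod 40), not 33.

[⇐] Conversely, the residues r modulo 40 with r³ ≡ 33 (mod 40) are exactly {17}, and each is ≡ 17 (mod 20).

Not equivalent: only (⇐) holds.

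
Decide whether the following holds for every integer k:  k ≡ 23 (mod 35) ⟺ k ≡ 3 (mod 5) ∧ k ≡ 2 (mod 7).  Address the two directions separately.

Forward direction. Suppose k ≡ 23 (mod 35); write k = 35j + 23. Since 5 ∣ 35, reducing mod 5 gives k ≡ 23 ≡ 3 (mod 5); since 7 ∣ 35, reducing mod 7 gives k ≡ 23 ≡ 2 (mod 7).

Converse. If k ≡ 3 (mod 5) and k ≡ 2 (mod 7), then by the Chinese remainder theorem k ≡ 23 (mod 35). This is exactly k ≡ 23 (mod 35).

Equivalent; both directions hold.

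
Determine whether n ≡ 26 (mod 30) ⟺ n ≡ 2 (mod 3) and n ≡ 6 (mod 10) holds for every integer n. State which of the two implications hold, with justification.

[⇐] If n ≡ 2 (mod 3) and n ≡ 6 (mod 10), then by the Chinese remainder theorem n ≡ 26 (mod 30). This is exactly n ≡ 26 (mod 30).

[⇒] Suppose n ≡ 26 (mod 30); write n = 30j + 26. Since 3 ∣ 30, reducing mod 3 gives n ≡ 26 ≡ 2 (mod 3); since 10 ∣ 30, reducing mod 10 gives n ≡ 26 ≡ 6 (mod 10).

Both directions hold; the statement is true.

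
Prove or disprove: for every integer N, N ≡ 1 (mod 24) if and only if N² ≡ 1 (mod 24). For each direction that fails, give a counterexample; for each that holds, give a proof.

Forward direction. Suppose N ≡ 1 (mod 24). Write N = 24j + 1. Then (24j + 1)² = 576j² + 48j + 1 = 24(24j² + 2j) + 1, so N² ≡ 1 (mod 24).

Converse. This fails: take N = 5. Then 5² = 25 ≡ 1 (mod 24), yet 5 ≡ 5 (mod 24), not 1.

(⇒) holds; (⇐) fails.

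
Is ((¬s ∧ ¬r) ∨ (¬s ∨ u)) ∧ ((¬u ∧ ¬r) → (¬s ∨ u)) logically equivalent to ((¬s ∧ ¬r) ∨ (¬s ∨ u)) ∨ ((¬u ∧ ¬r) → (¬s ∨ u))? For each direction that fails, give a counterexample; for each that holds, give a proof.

Converse. This fails. Under s = T, r = T, u = F, the left side is false but the right side is true.

Forward direction. Assume the antecedent. If s is true, the antecedent forces (s = T, r = F, u = T) or (s = T, r = T, u = T), and the consequent holds there. If s is false, the consequent reduces to true regardless of the other variables. Either way the consequent holds.

(⇒) holds; (⇐) fails.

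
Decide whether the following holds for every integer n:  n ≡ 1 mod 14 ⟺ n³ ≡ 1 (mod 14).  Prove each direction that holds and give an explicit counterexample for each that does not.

The forward direction holds; the converse fails.

(⇐) This fails: take n = 9. Then 9³ = 729 ≡ 1 (mod 14), yet 9 ≡ 9 (mod 14), not 1.

(⇒) Suppose n ≡ 1 mod 14. Write n = 14j + 1. Then (14j + 1)³ = 2744j³ + 588j² + 42j + 1 = 14(196j³ + 42j² + 3j) + 1, so n³ ≡ 1 (mod 14).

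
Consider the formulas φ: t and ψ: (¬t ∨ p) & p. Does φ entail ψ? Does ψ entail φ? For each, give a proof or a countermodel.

(⟹) This fails. Under p = F, t = T, the left side is true but the right side is false.

(⟸) This fails. Under p = T, t = F, the left side is false but the right side is true.

(⇒) fails and (⇐) fails.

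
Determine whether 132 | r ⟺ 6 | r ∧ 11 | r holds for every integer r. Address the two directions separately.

Only the forward direction holds.

(→) If 132 ∣ r, write r = 132q. Since 132 = 22·6, r = 6·(22q), so 6 ∣ r; and since 132 = 12·11, r = 11·(12q), so 11 ∣ r.

(←) This fails: take r = 66. Both 6 ∣ 66 and 11 ∣ 66, yet 66 is not a multiple of 132 (since 66 = 0·132 + 66), so 132 ∤ 66.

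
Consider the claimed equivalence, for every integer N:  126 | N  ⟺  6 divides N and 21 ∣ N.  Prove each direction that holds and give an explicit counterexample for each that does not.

[⇒] If 126 ∣ N, write N = 126q. Since 126 = 21·6, N = 6·(21q), so 6 ∣ N; and since 126 = 6·21, N = 21·(6q), so 21 ∣ N.

[⇐] This fails: take N = 42. Both 6 ∣ 42 and 21 ∣ 42, yet 42 is not a multiple of 126 (since 42 = 0·126 + 42), so 126 ∤ 42.

Not equivalent: only (⇒) holds.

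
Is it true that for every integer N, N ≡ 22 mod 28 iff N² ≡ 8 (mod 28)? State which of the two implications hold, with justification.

[⇒] Suppose N ≡ 22 mod 28. Write N = 28j + 22. Then (28j + 22)² = 784j² + 1232j + 484 = 28(28j² + 44j + 17) + 8, so N² ≡ 8 (mod 28).

[⇐] This fails: take N = 6. Then 6² = 36 ≡ 8 (mod 28), yet 6 ≡ 6 (mod 28), not 22.

Not equivalent: only (⇒) holds.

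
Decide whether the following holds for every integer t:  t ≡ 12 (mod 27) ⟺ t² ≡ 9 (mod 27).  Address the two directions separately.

The forward direction holds; the converse fails.

(←) This fails: take t = 3. Then 3² = 9 ≡ 9 (mod 27), yet 3 ≡ 3 (mod 27), not 12.

(→) Suppose t ≡ 12 (mod 27). Write t = 27j + 12. Then (27j + 12)² = 729j² + 648j + 144 = 27(27j² + 24j + 5) + 9, so t² ≡ 9 (mod 27).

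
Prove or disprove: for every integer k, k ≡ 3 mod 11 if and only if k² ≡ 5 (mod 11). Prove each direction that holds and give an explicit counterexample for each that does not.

Forward direction. This fails: take k = 3. Then 3 ≡ 3 (mod 11), but 3² = 9 ≡ 9 (mod 11), not 5.

Converse. This fails: take k = 4. Then 4² = 16 ≡ 5 (mod 11), yet 4 ≡ 4 (mod 11), not 3.

(⇒) fails and (⇐) fails.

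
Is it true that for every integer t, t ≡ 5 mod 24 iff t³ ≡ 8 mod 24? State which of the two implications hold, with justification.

(⟹) This fails: take t = 5. Then 5 ≡ 5 (mod 24), but 5³ = 125 ≡ 5 (mod 24), not 8.

(⟸) This fails: take t = 2. Then 2³ = 8 ≡ 8 (mod 24), yet 2 ≡ 2 (mod 24), not 5.

Neither implication holds.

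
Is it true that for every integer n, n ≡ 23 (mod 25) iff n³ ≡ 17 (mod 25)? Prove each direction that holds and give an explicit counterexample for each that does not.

Both directions hold; the statement is true.

(⇒) Suppose n ≡ 23 (mod 25). Write n = 25j + 23. Then (25j + 23)³ = 15625j³ + 43125j² + 39675j + 12167 = 25(625j³ + 1725j² + 1587j + 486) + 17, so n³ ≡ 17 (mod 25).

(⇐) Conversely, suppose n³ ≡ 17 (mod 25). The only residue r in {0, …, 24} with r³ ≡ 17 (mod 25) is r = 23, so n ≡ 23 (mod 25).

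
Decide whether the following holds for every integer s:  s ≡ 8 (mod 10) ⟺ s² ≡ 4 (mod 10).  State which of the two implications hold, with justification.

(→) Suppose s ≡ 8 (mod 10). Write s = 10j + 8. Then (10j + 8)² = 100j² + 160j + 64 = 10(10j² + 16j + 6) + 4, so s² ≡ 4 (mod 10).

(←) This fails: take s = 2. Then 2² = 4 ≡ 4 (mod 10), yet 2 ≡ 2 (mod 10), not 8.

Only the forward implication holds.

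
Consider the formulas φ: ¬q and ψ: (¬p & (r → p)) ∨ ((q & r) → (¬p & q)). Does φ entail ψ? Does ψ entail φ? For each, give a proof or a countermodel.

(⇒) holds; (⇐) fails.

(⇒) Assume the antecedent. If q is true, the antecedent cannot hold. If q is false, the consequent reduces to true regardless of the other variables. Either way the consequent holds.

(⇐) This fails. Under q = T, p = F, r = F, the left side is false but the right side is true.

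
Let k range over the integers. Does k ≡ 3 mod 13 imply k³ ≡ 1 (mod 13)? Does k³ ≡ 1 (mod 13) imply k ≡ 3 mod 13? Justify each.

(→) Suppose k ≡ 3 mod 13. Write k = 13j + 3. Then (13j + 3)³ = 2197j³ + 1521j² + 351j + 27 = 13(169j³ + 117j² + 27j + 2) + 1, so k³ ≡ 1 (mod 13).

(←) This fails: take k = 1. Then 1³ = 1 ≡ 1 (mod 13), yet 1 ≡ 1 (mod 13), not 3.

Not equivalent: only (⇒) holds.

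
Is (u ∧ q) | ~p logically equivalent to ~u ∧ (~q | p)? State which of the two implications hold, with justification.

Neither direction holds.

(⟹) This fails. Under q = T, u = F, p = F, the left side is true but the right side is false.

(⟸) This fails. Under q = F, u = F, p = T, the left side is false but the right side is true.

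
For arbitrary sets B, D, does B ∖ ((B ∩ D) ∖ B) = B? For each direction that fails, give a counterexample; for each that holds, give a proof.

Reverse inclusion. Let x ∈ B. Then either x ∈ B and x ∉ D; or x ∈ B ∩ D. In each case x ∈ B ∖ ((B ∩ D) ∖ B), so B ⊆ B ∖ ((B ∩ D) ∖ B).

Forward inclusion. Let x ∈ B ∖ ((B ∩ D) ∖ B). Then either x ∈ B and x ∉ D; or x ∈ B ∩ D. In each case x ∈ B, so B ∖ ((B ∩ D) ∖ B) ⊆ B.

The two sets are equal.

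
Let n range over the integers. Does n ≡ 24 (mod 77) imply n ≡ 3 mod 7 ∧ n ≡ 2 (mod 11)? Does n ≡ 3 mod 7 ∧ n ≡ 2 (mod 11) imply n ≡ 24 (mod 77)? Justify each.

(⇐) If n ≡ 3 (mod 7) and n ≡ 2 (mod 11), then by the Chinese remainder theorem n ≡ 24 (mod 77). This is exactly n ≡ 24 (mod 77).

(⇒) Suppose n ≡ 24 (mod 77); write n = 77j + 24. Since 7 ∣ 77, reducing mod 7 gives n ≡ 24 ≡ 3 (mod 7); since 11 ∣ 77, reducing mod 11 gives n ≡ 24 ≡ 2 (mod 11).

Both directions hold.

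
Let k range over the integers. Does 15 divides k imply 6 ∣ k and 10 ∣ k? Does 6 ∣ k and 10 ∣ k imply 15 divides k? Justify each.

The forward direction fails; the converse holds.

(⇒) This fails: take k = 15. Certainly 15 ∣ 15, but 6 ∤ 15.

(⇐) Suppose 6 ∣ k and 10 ∣ k. Any common multiple of 6 and 10 is a multiple of their lcm; here lcm(6, 10) = 6·10/gcd(6, 10) = 60/2 = 30, so 30 ∣ k. Since 15 ∣ 30, it follows that 15 ∣ k.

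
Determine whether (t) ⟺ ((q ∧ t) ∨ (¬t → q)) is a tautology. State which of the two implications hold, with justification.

The forward direction holds; the converse fails.

Converse. This fails. Under t = F, q = T, the left side is false but the right side is true.

Forward direction. Assume the antecedent. If t is true, (q ∧ t) ∨ (¬t → q) reduces to true regardless of the other variables. If t is false, the antecedent cannot hold. Either way (q ∧ t) ∨ (¬t → q) holds.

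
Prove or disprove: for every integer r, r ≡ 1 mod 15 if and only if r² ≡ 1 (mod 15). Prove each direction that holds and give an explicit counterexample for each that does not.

Only the forward implication holds.

(→) Suppose r ≡ 1 mod 15. Write r = 15j + 1. Then (15j + 1)² = 225j² + 30j + 1 = 15(15j² + 2j) + 1, so r² ≡ 1 (mod 15).

(←) This fails: take r = 4. Then 4² = 16 ≡ 1 (mod 15), yet 4 ≡ 4 (mod 15), not 1.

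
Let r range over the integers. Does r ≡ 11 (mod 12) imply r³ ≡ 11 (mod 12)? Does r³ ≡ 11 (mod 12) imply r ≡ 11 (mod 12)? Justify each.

[⇒] Suppose r ≡ 11 (mod 12). Write r = 12j + 11. Then (12j + 11)³ = 1728j³ + 4752j² + 4356j + 1331 = 12(144j³ + 396j² + 363j + 110) + 11, so r³ ≡ 11 (mod 12).

[⇐] For the converse, argue contrapositively. If r ≢ 11 (mod 12), then r is congruent to one of 0, 1, 2, 3, 4, 5, 6, 7, 8, 9, 10 modulo 12, and these give r³ ≡ 0, 1, 8, 3, 4, 5, 0, 7, 8, 9, 4 respectively — never 11.

Both directions hold; the statement is true.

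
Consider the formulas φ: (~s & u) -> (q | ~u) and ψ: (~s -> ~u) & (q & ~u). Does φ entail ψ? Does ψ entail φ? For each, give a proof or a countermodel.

(⇐) Assume the antecedent. If q is true, (~s & u) -> (q | ~u) reduces to true regardless of the other variables. If q is false, the antecedent cannot hold. Either way (~s & u) -> (q | ~u) holds.

(⇒) This fails. Under q = F, s = F, u = F, the left side is true but the right side is false.

(⇒) fails; (⇐) holds.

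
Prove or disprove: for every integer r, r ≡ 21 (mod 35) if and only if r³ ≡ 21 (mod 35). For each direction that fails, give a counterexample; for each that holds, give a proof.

(⇐) Suppose r³ ≡ 21 (mod 35). The only residue r in {0, …, 34} with r³ ≡ 21 (mod 35) is r = 21, so r ≡ 21 (mod 35).

(⇒) Suppose r ≡ 21 (mod 35). Write r = 35j + 21. Then (35j + 21)³ = 42875j³ + 77175j² + 46305j + 9261 = 35(1225j³ + 2205j² + 1323j + 264) + 21, so r³ ≡ 21 (mod 35).

Both implications hold.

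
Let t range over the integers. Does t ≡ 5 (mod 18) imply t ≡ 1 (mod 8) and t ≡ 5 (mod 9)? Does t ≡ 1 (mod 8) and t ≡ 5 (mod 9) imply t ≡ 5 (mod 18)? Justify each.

(⇒) fails; (⇐) holds.

[⇐] If t ≡ 1 (mod 8) and t ≡ 5 (mod 9), then by the Chinese remainder theorem t ≡ 41 (mod 72). Since 41 ≡ 5 (mod 18) and 18 ∣ 72, we get t ≡ 5 (mod 18).

[⇒] This fails: t = 59 gives 59 ≡ 5 (mod 18) but 59 ≡ 3 (mod 8), so the conjunction on the right does not hold.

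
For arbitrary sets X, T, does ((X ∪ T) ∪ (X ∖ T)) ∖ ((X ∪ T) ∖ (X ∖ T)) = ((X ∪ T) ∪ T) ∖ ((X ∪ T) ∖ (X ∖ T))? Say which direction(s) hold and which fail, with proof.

The two sets are equal.

(⊇) Let x ∈ ((X ∪ T) ∪ T) ∖ ((X ∪ T) ∖ (X ∖ T)). Then x ∈ X and x ∉ T, from which x ∈ ((X ∪ T) ∪ (X ∖ T)) ∖ ((X ∪ T) ∖ (X ∖ T)).

(⊆) Let x ∈ ((X ∪ T) ∪ (X ∖ T)) ∖ ((X ∪ T) ∖ (X ∖ T)). Then x ∈ X and x ∉ T, from which x ∈ ((X ∪ T) ∪ T) ∖ ((X ∪ T) ∖ (X ∖ T)).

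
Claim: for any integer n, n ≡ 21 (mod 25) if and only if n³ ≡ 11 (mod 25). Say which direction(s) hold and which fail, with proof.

Forward direction. Suppose n ≡ 21 (mod 25). Write n = 25j + 21. Then (25j + 21)³ = 15625j³ + 39375j² + 33075j + 9261 = 25(625j³ + 1575j² + 1323j + 370) + 11, so n³ ≡ 11 (mod 25).

Converse. Suppose n³ ≡ 11 (mod 25). The only residue r in {0, …, 24} with r³ ≡ 11 (mod 25) is r = 21, so n ≡ 21 (mod 25).

Both directions hold; the statement is true.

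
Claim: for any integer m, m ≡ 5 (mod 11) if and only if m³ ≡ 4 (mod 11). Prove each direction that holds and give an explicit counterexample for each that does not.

(→) Suppose m ≡ 5 (mod 11). Write m = 11j + 5. Then (11j + 5)³ = 1331j³ + 1815j² + 825j + 125 = 11(121j³ + 165j² + 75j + 11) + 4, so m³ ≡ 4 (mod 11).

(←) Conversely, suppose m³ ≡ 4 (mod 11). The only residue r in {0, …, 10} with r³ ≡ 4 (mod 11) is r = 5, so m ≡ 5 (mod 11).

Both implications hold.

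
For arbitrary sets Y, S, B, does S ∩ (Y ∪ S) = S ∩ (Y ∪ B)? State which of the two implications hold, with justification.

Forward inclusion. This inclusion fails. Take Y = ∅, S = {1}, B = ∅; then 1 ∈ S ∩ (Y ∪ S) but 1 ∉ S ∩ (Y ∪ B).

Reverse inclusion. Let x ∈ S ∩ (Y ∪ B). Then either x ∈ Y ∩ S and x ∉ B; or x ∈ S ∩ B and x ∉ Y; or x ∈ Y ∩ S ∩ B. In each case x ∈ S ∩ (Y ∪ S), so S ∩ (Y ∪ B) ⊆ S ∩ (Y ∪ S).

Only the reverse inclusion holds.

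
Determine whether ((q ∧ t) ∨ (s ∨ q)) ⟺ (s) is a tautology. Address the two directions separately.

The forward direction fails; the converse holds.

[⇒] This fails. Under s = F, q = T, t = F, the left side is true but the right side is false.

[⇐] Assume the antecedent. If s is true, (q ∧ t) ∨ (s ∨ q) reduces to true regardless of the other variables. If s is false, the antecedent cannot hold. Either way (q ∧ t) ∨ (s ∨ q) holds.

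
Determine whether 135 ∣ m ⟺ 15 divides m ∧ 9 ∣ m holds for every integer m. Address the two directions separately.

(⇒) If 135 ∣ m, write m = 135q. Since 135 = 9·15, m = 15·(9q), so 15 ∣ m; and since 135 = 15·9, m = 9·(15q), so 9 ∣ m.

(⇐) This fails: take m = 45. Both 15 ∣ 45 and 9 ∣ 45, yet 45 is not a multiple of 135 (since 45 = 0·135 + 45), so 135 ∤ 45.

(⇒) holds; (⇐) fails.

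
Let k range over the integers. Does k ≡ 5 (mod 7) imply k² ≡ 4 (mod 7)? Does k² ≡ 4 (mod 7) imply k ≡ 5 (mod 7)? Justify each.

Only the forward direction holds.

(⟹) Suppose k ≡ 5 (mod 7). Write k = 7j + 5. Then (7j + 5)² = 49j² + 70j + 25 = 7(7j² + 10j + 3) + 4, so k² ≡ 4 (mod 7).

(⟸) This fails: take k = 2. Then 2² = 4 ≡ 4 (mod 7), yet 2 ≡ 2 (mod 7), not 5.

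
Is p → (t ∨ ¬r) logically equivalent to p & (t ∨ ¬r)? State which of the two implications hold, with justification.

Forward direction. This fails. Under t = F, r = F, p = F, the left side is true but the right side is false.

Converse. Assume the antecedent. If t is true, p → (t ∨ ¬r) reduces to true regardless of the other variables. If t is false, the antecedent forces (t = F, r = F, p = T), and p → (t ∨ ¬r) holds there. Either way p → (t ∨ ¬r) holds.

Only the converse holds.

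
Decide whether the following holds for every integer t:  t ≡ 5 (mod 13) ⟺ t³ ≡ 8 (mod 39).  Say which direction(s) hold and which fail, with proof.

[⇒] This fails: take t = 18. Then 18 ≡ 5 (mod 13), but 18³ = 5832 ≡ 21 (mod 39), not 8.

[⇐] This fails: take t = 2. Then 2³ = 8 ≡ 8 (mod 39), yet 2 ≡ 2 (mod 13), not 5.

Neither implication holds.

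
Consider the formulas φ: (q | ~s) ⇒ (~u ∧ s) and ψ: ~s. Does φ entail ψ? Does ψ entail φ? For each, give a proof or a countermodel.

(→) This fails. Under s = T, u = F, q = F, the left side is true but the right side is false.

(←) This fails. Under s = F, u = F, q = F, the left side is false but the right side is true.

Neither implication holds.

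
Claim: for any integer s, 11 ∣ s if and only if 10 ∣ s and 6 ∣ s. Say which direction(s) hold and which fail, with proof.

(⟹) This fails: take s = 11. Certainly 11 ∣ 11, but 10 ∤ 11.

(⟸) This fails: take s = 30. Both 10 ∣ 30 and 6 ∣ 30, yet 30 is not a multiple of 11 (since 30 = 2·11 + 8), so 11 ∤ 30.

Neither direction holds.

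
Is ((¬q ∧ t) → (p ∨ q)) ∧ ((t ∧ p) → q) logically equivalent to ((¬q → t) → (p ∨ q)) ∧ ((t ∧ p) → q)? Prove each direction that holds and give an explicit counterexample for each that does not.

Both directions hold; the statement is true.

(⟹) Assume the antecedent. If t is true, the antecedent forces (t = T, q = T, p = F) or (t = T, q = T, p = T), and the consequent holds there. If t is false, the consequent reduces to true regardless of the other variables. Either way the consequent holds.

(⟸) Assume the antecedent. If t is true, the antecedent forces (t = T, q = T, p = F) or (t = T, q = T, p = T), and the consequent holds there. If t is false, the consequent reduces to true regardless of the other variables. Either way the consequent holds.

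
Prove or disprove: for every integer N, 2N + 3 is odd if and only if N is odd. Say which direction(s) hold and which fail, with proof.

(⇒) This fails: take N = 4. Then 2N + 3 = 11, which is odd, yet N = 4 is even, not odd.

(⇐) Suppose N is odd. Since 2 is even, 2N is even for every N, so 2N + 3 has the same parity as 3, which is odd. Hence 2N + 3 is odd.

Only the converse holds.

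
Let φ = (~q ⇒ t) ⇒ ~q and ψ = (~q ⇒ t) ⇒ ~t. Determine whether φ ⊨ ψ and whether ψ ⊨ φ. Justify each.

Both directions fail.

[⇒] This fails. Under q = F, t = T, the left side is true but the right side is false.

[⇐] This fails. Under q = T, t = F, the left side is false but the right side is true.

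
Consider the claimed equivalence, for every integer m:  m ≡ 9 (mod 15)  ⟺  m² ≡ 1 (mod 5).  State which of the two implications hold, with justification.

Only the forward implication holds.

(⇒) Suppose m ≡ 9 (mod 15). Then m² ≡ 9² = 81 (mod 15), and since 5 ∣ 15, also m² ≡ 1 (mod 5).

(⇐) This fails: take m = 1. Then 1² = 1 ≡ 1 (mod 5), yet 1 ≡ 1 (mod 15), not 9.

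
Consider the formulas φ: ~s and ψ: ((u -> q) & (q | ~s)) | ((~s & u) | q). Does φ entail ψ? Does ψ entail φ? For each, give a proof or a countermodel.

(→) Assume the antecedent. If u is true, the antecedent forces (u = T, q = F, s = F) or (u = T, q = T, s = F), and the consequent holds there. If u is false, the antecedent forces (u = F, q = F, s = F) or (u = F, q = T, s = F), and the consequent holds there. Either way the consequent holds.

(←) This fails. Under u = F, q = T, s = T, the left side is false but the right side is true.

Only the forward implication holds.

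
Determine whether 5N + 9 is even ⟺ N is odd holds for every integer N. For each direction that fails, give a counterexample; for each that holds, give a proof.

(←) Suppose N is odd; write N = 2j + 1. Then 5N + 9 = 5·(2j + 1) + 9 = 2·5j + 14, which is even.

(→) Suppose 5N + 9 is even. Since 5 is odd, 5N and N have the same parity, so 5N + 9 ≡ N + 9 (mod 2). As 9 is odd, 5N + 9 is even exactly when N is odd. Thus N is odd.

Equivalent; both directions hold.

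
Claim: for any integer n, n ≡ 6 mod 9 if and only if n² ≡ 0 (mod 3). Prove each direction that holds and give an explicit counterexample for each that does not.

(⇒) holds; (⇐) fails.

(⟹) Suppose n ≡ 6 (mod 9). Then n² ≡ 6² = 36 (mod 9), and since 3 ∣ 9, also n² ≡ 0 (mod 3).

(⟸) This fails: take n = 0. Then 0² = 0 ≡ 0 (mod 3), yet 0 ≡ 0 (mod 9), not 6.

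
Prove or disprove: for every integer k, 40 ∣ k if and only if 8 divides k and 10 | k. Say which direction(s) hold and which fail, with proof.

(⟹) If 40 ∣ k, write k = 40q. Since 40 = 5·8, k = 8·(5q), so 8 ∣ k; and since 40 = 4·10, k = 10·(4q), so 10 ∣ k.

(⟸) Suppose 8 ∣ k and 10 ∣ k. Any common multiple of 8 and 10 is a multiple of their lcm; here lcm(8, 10) = 8·10/gcd(8, 10) = 80/2 = 40, so 40 ∣ k.

Equivalent; both directions hold.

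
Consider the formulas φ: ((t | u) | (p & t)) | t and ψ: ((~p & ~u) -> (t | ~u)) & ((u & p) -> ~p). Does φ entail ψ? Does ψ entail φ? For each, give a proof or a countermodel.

[⇒] This fails. Under u = T, t = F, p = T, the left side is true but the right side is false.

[⇐] This fails. Under u = F, t = F, p = F, the left side is false but the right side is true.

(⇒) fails and (⇐) fails.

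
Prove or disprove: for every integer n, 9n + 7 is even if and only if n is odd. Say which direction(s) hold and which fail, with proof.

Forward direction. Suppose 9n + 7 is even. Since 9 is odd, 9n and n have the same parity, so 9n + 7 ≡ n + 7 (mod 2). As 7 is odd, 9n + 7 is even exactly when n is odd. Thus n is odd.

Converse. Suppose n is odd; write n = 2j + 1. Then 9n + 7 = 9·(2j + 1) + 7 = 2·9j + 16, which is even.

Both directions hold.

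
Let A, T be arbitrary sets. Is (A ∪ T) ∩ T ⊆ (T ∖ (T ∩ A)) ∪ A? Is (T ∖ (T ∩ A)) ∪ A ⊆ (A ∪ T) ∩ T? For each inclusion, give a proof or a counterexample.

(⊆) Let x ∈ (A ∪ T) ∩ T. Then either x ∈ T and x ∉ A; or x ∈ A ∩ T. In each case x ∈ (T ∖ (T ∩ A)) ∪ A, so (A ∪ T) ∩ T ⊆ (T ∖ (T ∩ A)) ∪ A.

(⊇) This inclusion fails. Take A = {1}, T = ∅; then 1 ∈ (T ∖ (T ∩ A)) ∪ A but 1 ∉ (A ∪ T) ∩ T.

Only the forward inclusion holds.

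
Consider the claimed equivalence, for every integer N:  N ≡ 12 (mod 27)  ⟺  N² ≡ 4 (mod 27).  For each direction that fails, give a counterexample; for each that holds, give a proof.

Neither implication holds.

(⇒) This fails: take N = 12. Then 12 ≡ 12 (mod 27), but 12² = 144 ≡ 9 (mod 27), not 4.

(⇐) This fails: take N = 2. Then 2² = 4 ≡ 4 (mod 27), yet 2 ≡ 2 (mod 27), not 12.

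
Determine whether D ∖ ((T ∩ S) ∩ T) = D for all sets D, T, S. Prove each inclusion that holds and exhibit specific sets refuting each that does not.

Only the forward inclusion holds.

(⊇) This inclusion fails. Take D = {1}, T = {1}, S = {1}; then 1 ∈ D but 1 ∉ D ∖ ((T ∩ S) ∩ T).

(⊆) Let x ∈ D ∖ ((T ∩ S) ∩ T). Then either x ∈ D and x ∉ T, S; or x ∈ D ∩ T and x ∉ S; or x ∈ D ∩ S and x ∉ T. In each case x ∈ D, so D ∖ ((T ∩ S) ∩ T) ⊆ D.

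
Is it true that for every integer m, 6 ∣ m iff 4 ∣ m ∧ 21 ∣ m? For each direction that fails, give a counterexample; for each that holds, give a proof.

Only the converse holds.

(→) This fails: take m = 6. Certainly 6 ∣ 6, but 4 ∤ 6.

(←) Suppose 4 ∣ m and 21 ∣ m. Any common multiple of 4 and 21 is a multiple of their lcm; here gcd(4, 21) = 1, so lcm(4, 21) = 4·21 = 84, so 84 ∣ m. Since 6 ∣ 84, it follows that 6 ∣ m.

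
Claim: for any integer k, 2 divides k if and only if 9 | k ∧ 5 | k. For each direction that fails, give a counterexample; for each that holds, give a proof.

Neither implication holds.

(→) This fails: take k = 2. Certainly 2 ∣ 2, but 9 ∤ 2.

(←) This fails: take k = 45. Both 9 ∣ 45 and 5 ∣ 45, yet 45 is not a multiple of 2 (since 45 = 22·2 + 1), so 2 ∤ 45.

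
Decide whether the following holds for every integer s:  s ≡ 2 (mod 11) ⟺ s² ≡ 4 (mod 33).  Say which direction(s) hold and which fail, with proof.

(⇒) fails and (⇐) fails.

Forward direction. This fails: take s = 24. Then 24 ≡ 2 (mod 11), but 24² = 576 ≡ 15 (mod 33), not 4.

Converse. This fails: take s = 20. Then 20² = 400 ≡ 4 (mod 33), yet 20 ≡ 9 (mod 11), not 2.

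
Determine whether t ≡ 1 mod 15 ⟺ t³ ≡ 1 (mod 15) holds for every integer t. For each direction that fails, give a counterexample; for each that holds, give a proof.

[⇒] Suppose t ≡ 1 mod 15. Write t = 15j + 1. Then (15j + 1)³ = 3375j³ + 675j² + 45j + 1 = 15(225j³ + 45j² + 3j) + 1, so t³ ≡ 1 (mod 15).

[⇐] Conversely, suppose t³ ≡ 1 (mod 15). The only residue r in {0, …, 14} with r³ ≡ 1 (mod 15) is r = 1, so t ≡ 1 (mod 15).

Both implications hold.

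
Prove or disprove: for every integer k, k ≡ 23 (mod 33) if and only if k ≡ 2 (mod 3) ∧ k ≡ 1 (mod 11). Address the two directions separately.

The biconditional holds.

(⇐) If k ≡ 2 (mod 3) and k ≡ 1 (mod 11), then by the Chinese remainder theorem k ≡ 23 (mod 33). This is exactly k ≡ 23 (mod 33).

(⇒) Suppose k ≡ 23 (mod 33); write k = 33j + 23. Since 3 ∣ 33, reducing mod 3 gives k ≡ 23 ≡ 2 (mod 3); since 11 ∣ 33, reducing mod 11 gives k ≡ 23 ≡ 1 (mod 11).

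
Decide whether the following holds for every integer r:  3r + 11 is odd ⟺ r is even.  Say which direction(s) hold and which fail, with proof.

Forward direction. Suppose 3r + 11 is odd. Since 3 is odd, 3r and r have the same parity, so 3r + 11 ≡ r + 11 (mod 2). As 11 is odd, 3r + 11 is odd exactly when r is even. Thus r is even.

Converse. Suppose r is even; write r = 2j. Then 3r + 11 = 3·(2j) + 11 = 2·3j + 11, which is odd.

Both implications hold.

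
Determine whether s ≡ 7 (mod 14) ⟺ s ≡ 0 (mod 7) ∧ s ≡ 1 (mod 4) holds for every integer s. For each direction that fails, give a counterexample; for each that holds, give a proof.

The forward direction fails; the converse holds.

[⇒] This fails: s = 7 gives 7 ≡ 7 (mod 14) but 7 ≡ 3 (mod 4), so the conjunction on the right does not hold.

[⇐] Conversely, if s ≡ 0 (mod 7) and s ≡ 1 (mod 4), then by the Chinese remainder theorem s ≡ 21 (mod 28). Since 21 ≡ 7 (mod 14) and 14 ∣ 28, we get s ≡ 7 (mod 14).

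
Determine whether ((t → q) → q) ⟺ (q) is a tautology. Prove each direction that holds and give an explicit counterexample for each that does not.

[⇒] This fails. Under t = T, q = F, the left side is true but the right side is false.

[⇐] Assume the antecedent. If t is true, (t → q) → q reduces to true regardless of the other variables. If t is false, the antecedent forces (t = F, q = T), and (t → q) → q holds there. Either way (t → q) → q holds.

Only the reverse direction holds.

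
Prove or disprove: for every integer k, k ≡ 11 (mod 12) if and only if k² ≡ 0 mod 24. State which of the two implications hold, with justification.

(→) This fails: take k = 11. Then 11 ≡ 11 (mod 12), but 11² = 121 ≡ 1 (mod 24), not 0.

(←) This fails: take k = 0. Then 0² = 0 ≡ 0 (mod 24), yet 0 ≡ 0 (mod 12), not 11.

Neither direction holds.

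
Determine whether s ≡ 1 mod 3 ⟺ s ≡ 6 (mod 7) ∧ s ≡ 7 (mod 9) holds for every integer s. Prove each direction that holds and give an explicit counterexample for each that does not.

(⇒) This fails: s = 1 gives 1 ≡ 1 (mod 3) but 1 ≡ 1 (mod 7), so the conjunction on the right does not hold.

(⇐) Conversely, if s ≡ 6 (mod 7) and s ≡ 7 (mod 9), then by the Chinese remainder theorem s ≡ 34 (mod 63). Since 34 ≡ 1 (mod 3) and 3 ∣ 63, we get s ≡ 1 (mod 3).

(⇒) fails; (⇐) holds.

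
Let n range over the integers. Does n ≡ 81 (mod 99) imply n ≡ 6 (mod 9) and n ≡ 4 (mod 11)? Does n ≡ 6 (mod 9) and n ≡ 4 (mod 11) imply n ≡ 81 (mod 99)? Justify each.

Forward direction. This fails: n = 81 gives 81 ≡ 81 (mod 99) but 81 ≡ 0 (mod 9), so the conjunction on the right does not hold.

Converse. This fails: n = 15 satisfies both congruences on the right (15 ≡ 6 mod 9 and 15 ≡ 4 mod 11) yet 15 ≡ 15 (mod 99), not 81.

Neither implication holds.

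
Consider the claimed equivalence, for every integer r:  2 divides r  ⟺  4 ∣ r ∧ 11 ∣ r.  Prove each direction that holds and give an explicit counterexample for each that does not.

The forward direction fails; the converse holds.

(⟹) This fails: take r = 2. Certainly 2 ∣ 2, but 4 ∤ 2.

(⟸) Suppose 4 ∣ r and 11 ∣ r. Any common multiple of 4 and 11 is a multiple of their lcm; here gcd(4, 11) = 1, so lcm(4, 11) = 4·11 = 44, so 44 ∣ r. Since 2 ∣ 44, it follows that 2 ∣ r.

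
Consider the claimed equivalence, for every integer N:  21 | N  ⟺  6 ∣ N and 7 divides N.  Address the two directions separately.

Only the reverse direction holds.

Forward direction. This fails: take N = 21. Certainly 21 ∣ 21, but 6 ∤ 21.

Converse. Suppose 6 ∣ N and 7 ∣ N. Any common multiple of 6 and 7 is a multiple of their lcm; here gcd(6, 7) = 1, so lcm(6, 7) = 6·7 = 42, so 42 ∣ N. Since 21 ∣ 42, it follows that 21 ∣ N.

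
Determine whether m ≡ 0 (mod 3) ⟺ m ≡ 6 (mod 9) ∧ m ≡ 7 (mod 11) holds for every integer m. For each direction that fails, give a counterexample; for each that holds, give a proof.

Forward direction. This fails: m = 0 gives 0 ≡ 0 (mod 3) but 0 ≡ 0 (mod 9), so the conjunction on the right does not hold.

Converse. If m ≡ 6 (mod 9) and m ≡ 7 (mod 11), then by the Chinese remainder theorem m ≡ 51 (mod 99). Since 51 ≡ 0 (mod 3) and 3 ∣ 99, we get m ≡ 0 (mod 3).

(⇒) fails; (⇐) holds.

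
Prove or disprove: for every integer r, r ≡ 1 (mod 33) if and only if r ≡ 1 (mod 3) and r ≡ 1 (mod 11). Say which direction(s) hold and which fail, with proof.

Equivalent; both directions hold.

[⇒] Suppose r ≡ 1 (mod 33); write r = 33j + 1. Since 3 ∣ 33, reducing mod 3 gives r ≡ 1 (mod 3); since 11 ∣ 33, reducing mod 11 gives r ≡ 1 (mod 11).

[⇐] Conversely, if r ≡ 1 (mod 3) and r ≡ 1 (mod 11), then by the Chinese remainder theorem r ≡ 1 (mod 33). This is exactly r ≡ 1 (mod 33).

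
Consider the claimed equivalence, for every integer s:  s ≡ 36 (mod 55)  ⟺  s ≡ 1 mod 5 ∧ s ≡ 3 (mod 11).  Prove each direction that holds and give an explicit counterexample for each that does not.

Equivalent; both directions hold.

(→) Suppose s ≡ 36 (mod 55); write s = 55j + 36. Since 5 ∣ 55, reducing mod 5 gives s ≡ 36 ≡ 1 (mod 5); since 11 ∣ 55, reducing mod 11 gives s ≡ 36 ≡ 3 (mod 11).

(←) Conversely, if s ≡ 1 (mod 5) and s ≡ 3 (mod 11), then by the Chinese remainder theorem s ≡ 36 (mod 55). This is exactly s ≡ 36 (mod 55).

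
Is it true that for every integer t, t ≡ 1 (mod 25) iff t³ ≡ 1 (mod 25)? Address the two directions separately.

Converse. Suppose t³ ≡ 1 (mod 25). The only residue r in {0, …, 24} with r³ ≡ 1 (mod 25) is r = 1, so t ≡ 1 (mod 25).

Forward direction. Suppose t ≡ 1 (mod 25). Write t = 25j + 1. Then (25j + 1)³ = 15625j³ + 1875j² + 75j + 1 = 25(625j³ + 75j² + 3j) + 1, so t³ ≡ 1 (mod 25).

Equivalent; both directions hold.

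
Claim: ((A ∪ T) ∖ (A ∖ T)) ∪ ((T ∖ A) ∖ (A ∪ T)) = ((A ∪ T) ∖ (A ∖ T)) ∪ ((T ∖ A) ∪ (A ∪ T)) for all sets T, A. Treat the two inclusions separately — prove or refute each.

Only the forward inclusion holds.

Forward inclusion. Let x ∈ ((A ∪ T) ∖ (A ∖ T)) ∪ ((T ∖ A) ∖ (A ∪ T)). Then either x ∈ T and x ∉ A; or x ∈ T ∩ A. In each case x ∈ ((A ∪ T) ∖ (A ∖ T)) ∪ ((T ∖ A) ∪ (A ∪ T)), so ((A ∪ T) ∖ (A ∖ T)) ∪ ((T ∖ A) ∖ (A ∪ T)) ⊆ ((A ∪ T) ∖ (A ∖ T)) ∪ ((T ∖ A) ∪ (A ∪ T)).

Reverse inclusion. This inclusion fails. Take T = ∅, A = {1}; then 1 ∈ ((A ∪ T) ∖ (A ∖ T)) ∪ ((T ∖ A) ∪ (A ∪ T)) but 1 ∉ ((A ∪ T) ∖ (A ∖ T)) ∪ ((T ∖ A) ∖ (A ∪ T)).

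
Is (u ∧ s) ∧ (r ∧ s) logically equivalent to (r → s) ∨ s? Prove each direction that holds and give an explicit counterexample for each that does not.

(→) Assume the antecedent. If u is true, the antecedent forces (u = T, r = T, s = T), and (r → s) ∨ s holds there. If u is false, the antecedent cannot hold. Either way (r → s) ∨ s holds.

(←) This fails. Under u = F, r = F, s = F, the left side is false but the right side is true.

(⇒) holds; (⇐) fails.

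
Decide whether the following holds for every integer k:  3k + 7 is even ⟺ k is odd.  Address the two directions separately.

The biconditional holds.

(→) Suppose 3k + 7 is even. Since 3 is odd, 3k and k have the same parity, so 3k + 7 ≡ k + 7 (mod 2). As 7 is odd, 3k + 7 is even exactly when k is odd. Thus k is odd.

(←) Conversely, suppose k is odd; write k = 2j + 1. Then 3k + 7 = 3·(2j + 1) + 7 = 2·3j + 10, which is even.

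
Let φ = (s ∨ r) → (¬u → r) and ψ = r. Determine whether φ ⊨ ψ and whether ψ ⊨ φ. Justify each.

The forward direction fails; the converse holds.

(⇒) This fails. Under r = F, s = F, u = F, the left side is true but the right side is false.

(⇐) Assume the antecedent. If r is true, (s ∨ r) → (¬u → r) reduces to true regardless of the other variables. If r is false, the antecedent cannot hold. Either way (s ∨ r) → (¬u → r) holds.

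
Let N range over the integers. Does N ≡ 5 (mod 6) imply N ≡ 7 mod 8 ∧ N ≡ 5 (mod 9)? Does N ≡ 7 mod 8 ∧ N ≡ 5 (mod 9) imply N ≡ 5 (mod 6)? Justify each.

[⇒] This fails: N = 65 gives 65 ≡ 5 (mod 6) but 65 ≡ 1 (mod 8), so the conjunction on the right does not hold.

[⇐] Conversely, if N ≡ 7 (mod 8) and N ≡ 5 (mod 9), then by the Chinese remainder theorem N ≡ 23 (mod 72). Since 23 ≡ 5 (mod 6) and 6 ∣ 72, we get N ≡ 5 (mod 6).

Only the converse holds.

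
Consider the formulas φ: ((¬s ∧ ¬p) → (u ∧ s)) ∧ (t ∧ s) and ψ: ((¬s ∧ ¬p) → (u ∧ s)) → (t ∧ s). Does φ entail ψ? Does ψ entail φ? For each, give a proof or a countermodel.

The forward direction holds; the converse fails.

(⟸) This fails. Under u = F, p = F, t = F, s = F, the left side is false but the right side is true.

(⟹) Assume the antecedent. If u is true, the antecedent forces (u = T, p = F, t = T, s = T) or (u = T, p = T, t = T, s = T), and the consequent holds there. If u is false, the antecedent forces (u = F, p = F, t = T, s = T) or (u = F, p = T, t = T, s = T), and the consequent holds there. Either way the consequent holds.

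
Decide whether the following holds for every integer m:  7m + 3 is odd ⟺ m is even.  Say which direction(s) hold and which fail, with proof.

(→) Suppose 7m + 3 is odd. Since 7 is odd, 7m and m have the same parity, so 7m + 3 ≡ m + 3 (mod 2). As 3 is odd, 7m + 3 is odd exactly when m is even. Thus m is even.

(←) Conversely, suppose m is even; write m = 2j. Then 7m + 3 = 7·(2j) + 3 = 2·7j + 3, which is odd.

Both implications hold.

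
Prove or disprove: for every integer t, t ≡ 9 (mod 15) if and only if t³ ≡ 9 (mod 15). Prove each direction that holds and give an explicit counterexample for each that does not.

Both implications hold.

[⇒] Suppose t ≡ 9 (mod 15). Write t = 15j + 9. Then (15j + 9)³ = 3375j³ + 6075j² + 3645j + 729 = 15(225j³ + 405j² + 243j + 48) + 9, so t³ ≡ 9 (mod 15).

[⇐] Conversely, suppose t³ ≡ 9 (mod 15). The only residue r in {0, …, 14} with r³ ≡ 9 (mod 15) is r = 9, so t ≡ 9 (mod 15).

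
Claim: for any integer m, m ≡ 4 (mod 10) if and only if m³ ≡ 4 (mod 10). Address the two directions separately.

(⟹) Suppose m ≡ 4 (mod 10). Write m = 10j + 4. Then (10j + 4)³ = 1000j³ + 1200j² + 480j + 64 = 10(100j³ + 120j² + 48j + 6) + 4, so m³ ≡ 4 (mod 10).

(⟸) Conversely, suppose m³ ≡ 4 (mod 10). The only residue r in {0, …, 9} with r³ ≡ 4 (mod 10) is r = 4, so m ≡ 4 (mod 10).

Both directions hold.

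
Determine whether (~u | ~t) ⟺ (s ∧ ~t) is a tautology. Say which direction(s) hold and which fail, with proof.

(⟹) This fails. Under t = F, s = F, u = F, the left side is true but the right side is false.

(⟸) Assume the antecedent. If t is true, the antecedent cannot hold. If t is false, ~u | ~t reduces to true regardless of the other variables. Either way ~u | ~t holds.

Only the reverse direction holds.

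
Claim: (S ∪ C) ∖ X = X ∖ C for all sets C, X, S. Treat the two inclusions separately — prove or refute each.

(⊆) This inclusion fails. Take C = {1}, X = ∅, S = ∅; then 1 ∈ (S ∪ C) ∖ X but 1 ∉ X ∖ C.

(⊇) This inclusion fails. Take C = ∅, X = {1}, S = ∅; then 1 ∈ X ∖ C but 1 ∉ (S ∪ C) ∖ X.

Both inclusions fail.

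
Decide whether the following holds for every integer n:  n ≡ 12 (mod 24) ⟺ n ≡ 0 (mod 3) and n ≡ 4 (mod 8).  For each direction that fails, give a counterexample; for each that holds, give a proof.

(⇐) If n ≡ 0 (mod 3) and n ≡ 4 (mod 8), then by the Chinese remainder theorem n ≡ 12 (mod 24). This is exactly n ≡ 12 (mod 24).

(⇒) Suppose n ≡ 12 (mod 24); write n = 24j + 12. Since 3 ∣ 24, reducing mod 3 gives n ≡ 12 ≡ 0 (mod 3); since 8 ∣ 24, reducing mod 8 gives n ≡ 12 ≡ 4 (mod 8).

Both implications hold.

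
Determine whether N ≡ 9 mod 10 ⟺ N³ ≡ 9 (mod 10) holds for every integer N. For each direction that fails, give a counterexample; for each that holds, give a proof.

Both directions hold; the statement is true.

Forward direction. Suppose N ≡ 9 mod 10. Write N = 10j + 9. Then (10j + 9)³ = 1000j³ + 2700j² + 2430j + 729 = 10(100j³ + 270j² + 243j + 72) + 9, so N³ ≡ 9 (mod 10).

Converse. Suppose N³ ≡ 9 (mod 10). The only residue r in {0, …, 9} with r³ ≡ 9 (mod 10) is r = 9, so N ≡ 9 (mod 10).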